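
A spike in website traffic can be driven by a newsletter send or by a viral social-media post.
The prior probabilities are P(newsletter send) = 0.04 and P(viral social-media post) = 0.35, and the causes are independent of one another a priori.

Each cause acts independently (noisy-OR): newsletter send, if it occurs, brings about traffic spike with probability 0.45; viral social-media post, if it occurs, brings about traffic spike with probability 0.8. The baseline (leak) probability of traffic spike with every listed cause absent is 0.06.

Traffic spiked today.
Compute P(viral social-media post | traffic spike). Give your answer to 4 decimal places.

Under noisy-OR, P(traffic spike | causes) = 1 − (1−0.06)·∏(1−qᵢ) over the active causes.
Enumerate the 4 (newsletter send, viral social-media post) configurations and weight by the priors:
  P(traffic spike) = 0.06*0.96*0.65 + 0.812*0.96*0.35 + 0.483*0.04*0.65 + 0.8966*0.04*0.35
        = 0.037440 + 0.272832 + 0.012558 + 0.012552 = 0.335382
Configurations with viral social-media post contribute 0.285384, so
  P(viral social-media post | traffic spike) = 0.285384 / 0.335382 ≈ 0.8509

P(viral social-media post | traffic spike) ≈ 0.8509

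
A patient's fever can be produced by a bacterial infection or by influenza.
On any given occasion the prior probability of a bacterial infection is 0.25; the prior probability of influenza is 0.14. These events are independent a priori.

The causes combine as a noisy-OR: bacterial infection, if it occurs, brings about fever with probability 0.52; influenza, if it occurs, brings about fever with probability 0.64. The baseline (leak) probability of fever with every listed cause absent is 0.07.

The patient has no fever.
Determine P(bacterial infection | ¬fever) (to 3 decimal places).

P(bacterial infection | ¬fever) ≈ 0.138

Under noisy-OR, P(fever | causes) = 1 − (1−0.07)·∏(1−qᵢ) over the active causes.
P(¬fever) = 0.93*0.75*0.86 + 0.3348*0.75*0.14 + 0.4464*0.25*0.86 + 0.160704*0.25*0.14 = 0.599850 + 0.035154 + 0.095976 + 0.005625 = 0.736605
Of this, 0.101601 comes from 0.095976 + 0.005625 (the bacterial infection=true cases).
P(bacterial infection | ¬fever) = 0.101601 / 0.736605 ≈ 0.138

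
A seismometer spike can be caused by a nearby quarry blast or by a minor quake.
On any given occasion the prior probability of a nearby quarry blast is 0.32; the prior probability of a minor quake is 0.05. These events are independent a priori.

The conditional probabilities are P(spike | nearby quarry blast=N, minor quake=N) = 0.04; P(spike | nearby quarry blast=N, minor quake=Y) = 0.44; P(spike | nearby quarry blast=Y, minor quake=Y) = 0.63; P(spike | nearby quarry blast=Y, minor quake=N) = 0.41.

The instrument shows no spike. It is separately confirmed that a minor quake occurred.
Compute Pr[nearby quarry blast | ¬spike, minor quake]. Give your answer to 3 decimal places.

Pr[nearby quarry blast | ¬spike, minor quake] ≈ 0.237

Weight on nearby quarry blast=true, given the evidence: 0.37×0.32 = 0.118400
The normalizing constant is 0.56×0.68 + 0.37×0.32 = 0.499200
P(nearby quarry blast | ¬spike, minor quake) = 0.118400/0.499200 ≈ 0.237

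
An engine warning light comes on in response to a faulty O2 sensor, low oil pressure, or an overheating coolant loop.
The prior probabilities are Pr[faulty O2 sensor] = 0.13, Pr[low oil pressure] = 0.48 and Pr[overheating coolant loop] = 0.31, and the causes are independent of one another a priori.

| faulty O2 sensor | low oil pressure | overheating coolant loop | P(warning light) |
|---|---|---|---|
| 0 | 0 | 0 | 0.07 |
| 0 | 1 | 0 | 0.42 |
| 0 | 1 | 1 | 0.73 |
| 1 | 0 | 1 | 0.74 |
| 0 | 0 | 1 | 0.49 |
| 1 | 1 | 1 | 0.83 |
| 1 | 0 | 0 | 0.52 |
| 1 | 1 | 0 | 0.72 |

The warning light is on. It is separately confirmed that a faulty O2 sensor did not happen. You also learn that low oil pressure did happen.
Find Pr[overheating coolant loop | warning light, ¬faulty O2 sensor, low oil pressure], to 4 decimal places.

For the numerator, keep only overheating coolant loop=true terms: 0.73·0.31 = 0.226300
The normalizing constant is 0.42·0.69 + 0.73·0.31 = 0.516100
P(overheating coolant loop | warning light, ¬faulty O2 sensor, low oil pressure) = 0.226300/0.516100 ≈ 0.4385

Pr[overheating coolant loop | warning light, ¬faulty O2 sensor, low oil pressure] ≈ 0.4385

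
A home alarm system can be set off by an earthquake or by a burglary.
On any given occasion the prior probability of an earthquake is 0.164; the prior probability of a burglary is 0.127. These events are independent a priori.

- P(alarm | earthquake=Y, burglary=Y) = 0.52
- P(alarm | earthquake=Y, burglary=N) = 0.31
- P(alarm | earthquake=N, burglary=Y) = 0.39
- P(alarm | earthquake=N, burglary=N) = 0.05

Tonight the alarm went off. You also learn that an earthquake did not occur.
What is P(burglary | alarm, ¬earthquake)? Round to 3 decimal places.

P(burglary | alarm, ¬earthquake) ≈ 0.532

Numerator (weight on configurations with burglary): 0.39·0.127 = 0.049530
Denominator P(alarm | ¬earthquake): 0.05·0.873 + 0.39·0.127 = 0.093180
P(burglary | alarm, ¬earthquake) = 0.049530/0.093180 ≈ 0.532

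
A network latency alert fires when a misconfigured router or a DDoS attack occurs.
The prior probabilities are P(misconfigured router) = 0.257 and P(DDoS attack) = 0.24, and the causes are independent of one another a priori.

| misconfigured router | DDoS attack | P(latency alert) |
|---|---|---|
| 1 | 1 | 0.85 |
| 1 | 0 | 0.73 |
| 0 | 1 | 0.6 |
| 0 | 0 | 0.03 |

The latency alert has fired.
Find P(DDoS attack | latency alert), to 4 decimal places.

P(DDoS attack | latency alert) ≈ 0.4998

Sum P(latency alert|·) weighted by the priors over the 4 (misconfigured router, DDoS attack) configurations:
  P(latency alert) = 0.03×0.743×0.76 + 0.6×0.743×0.24 + 0.73×0.257×0.76 + 0.85×0.257×0.24
        = 0.016940 + 0.106992 + 0.142584 + 0.052428 = 0.318944
Keeping only the DDoS attack-present terms gives 0.159420, so
  P(DDoS attack | latency alert) = 0.159420 / 0.318944 ≈ 0.4998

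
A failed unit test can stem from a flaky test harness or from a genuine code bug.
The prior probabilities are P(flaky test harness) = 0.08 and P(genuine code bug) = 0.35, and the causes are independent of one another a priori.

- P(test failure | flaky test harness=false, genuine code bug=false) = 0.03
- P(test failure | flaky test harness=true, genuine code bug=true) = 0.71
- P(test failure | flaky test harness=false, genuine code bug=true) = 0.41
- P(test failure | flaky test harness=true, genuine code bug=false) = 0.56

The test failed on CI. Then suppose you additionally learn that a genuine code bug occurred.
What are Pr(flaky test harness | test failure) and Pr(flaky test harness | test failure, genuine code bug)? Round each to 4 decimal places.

Weight on flaky test harness=true, given the evidence: 0.029120 + 0.019880 = 0.049000
Denominator P(test failure): 0.03·0.92·0.65 + 0.41·0.92·0.35 + 0.56·0.08·0.65 + 0.71·0.08·0.35 = 0.198960
Posterior = 0.049000 / 0.198960 ≈ 0.2463

Now condition on the additional information:
For the numerator, keep only flaky test harness=true terms: 0.71*0.08 = 0.056800
The normalizing constant is 0.41*0.92 + 0.71*0.08 = 0.434000
P(flaky test harness | test failure, genuine code bug) = 0.056800/0.434000 ≈ 0.1309

Pr(flaky test harness | test failure) ≈ 0.2463; Pr(flaky test harness | test failure, genuine code bug) ≈ 0.1309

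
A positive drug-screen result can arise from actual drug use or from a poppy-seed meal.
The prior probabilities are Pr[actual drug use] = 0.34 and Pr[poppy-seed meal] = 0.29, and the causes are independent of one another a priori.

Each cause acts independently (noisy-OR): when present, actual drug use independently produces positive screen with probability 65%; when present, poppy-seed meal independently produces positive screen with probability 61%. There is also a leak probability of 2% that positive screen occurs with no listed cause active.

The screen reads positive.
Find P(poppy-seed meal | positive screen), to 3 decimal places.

Under noisy-OR, P(positive screen | causes) = 1 − (1−0.02)·∏(1−qᵢ) over the active causes.
Enumerate the 4 (actual drug use, poppy-seed meal) configurations and weight by the priors:
  P(positive screen) = 0.02*0.66*0.71 + 0.6178*0.66*0.29 + 0.657*0.34*0.71 + 0.86623*0.34*0.29
        = 0.009372 + 0.118247 + 0.158600 + 0.085410 = 0.371629
The terms with poppy-seed meal present sum to 0.203657, so
  P(poppy-seed meal | positive screen) = 0.203657 / 0.371629 ≈ 0.548

P(poppy-seed meal | positive screen) ≈ 0.548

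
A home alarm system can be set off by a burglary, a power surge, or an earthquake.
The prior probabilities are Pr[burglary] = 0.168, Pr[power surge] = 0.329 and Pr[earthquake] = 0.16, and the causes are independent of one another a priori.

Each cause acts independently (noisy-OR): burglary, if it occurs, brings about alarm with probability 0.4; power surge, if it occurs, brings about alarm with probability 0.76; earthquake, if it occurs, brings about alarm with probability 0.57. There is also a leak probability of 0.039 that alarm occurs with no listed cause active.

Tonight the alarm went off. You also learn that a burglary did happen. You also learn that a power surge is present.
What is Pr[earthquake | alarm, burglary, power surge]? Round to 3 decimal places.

Pr[earthquake | alarm, burglary, power surge] ≈ 0.172

Under noisy-OR, P(alarm | causes) = 1 − (1−0.039)·∏(1−qᵢ) over the active causes.
P(alarm | burglary, power surge) = 0.861616*0.84 + 0.940495*0.16 = 0.723757 + 0.150479 = 0.874236
Of this, 0.150479 comes from 0.940495*0.16 (the earthquake=true cases).
Hence the posterior is 0.150479/0.874236 ≈ 0.172.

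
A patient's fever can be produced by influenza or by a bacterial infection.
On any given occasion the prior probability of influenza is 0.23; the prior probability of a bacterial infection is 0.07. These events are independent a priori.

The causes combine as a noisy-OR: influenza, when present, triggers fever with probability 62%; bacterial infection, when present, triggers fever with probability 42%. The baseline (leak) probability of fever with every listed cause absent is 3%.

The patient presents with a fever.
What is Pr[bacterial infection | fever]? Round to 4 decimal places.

Pr[bacterial infection | fever] ≈ 0.1880

Under noisy-OR, P(fever | causes) = 1 − (1−0.03)·∏(1−qᵢ) over the active causes.
For the numerator, keep only bacterial infection=true terms: 0.023576 + 0.012658 = 0.036234
Denominator P(fever): 0.03·0.77·0.93 + 0.4374·0.77·0.07 + 0.6314·0.23·0.93 + 0.786212·0.23·0.07 = 0.192773
P(bacterial infection | fever) = 0.036234/0.192773 ≈ 0.1880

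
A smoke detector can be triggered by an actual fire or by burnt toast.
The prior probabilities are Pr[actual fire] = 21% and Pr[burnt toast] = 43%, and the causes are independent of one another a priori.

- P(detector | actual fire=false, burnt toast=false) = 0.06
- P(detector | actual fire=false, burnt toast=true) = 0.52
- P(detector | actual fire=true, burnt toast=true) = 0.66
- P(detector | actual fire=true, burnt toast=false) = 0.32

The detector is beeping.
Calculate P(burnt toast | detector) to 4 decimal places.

Numerator (weight on configurations with burnt toast): 0.176644 + 0.059598 = 0.236242
The normalizing constant is 0.06×0.79×0.57 + 0.52×0.79×0.43 + 0.32×0.21×0.57 + 0.66×0.21×0.43 = 0.301564
Posterior = 0.236242 / 0.301564 ≈ 0.7834

P(burnt toast | detector) ≈ 0.7834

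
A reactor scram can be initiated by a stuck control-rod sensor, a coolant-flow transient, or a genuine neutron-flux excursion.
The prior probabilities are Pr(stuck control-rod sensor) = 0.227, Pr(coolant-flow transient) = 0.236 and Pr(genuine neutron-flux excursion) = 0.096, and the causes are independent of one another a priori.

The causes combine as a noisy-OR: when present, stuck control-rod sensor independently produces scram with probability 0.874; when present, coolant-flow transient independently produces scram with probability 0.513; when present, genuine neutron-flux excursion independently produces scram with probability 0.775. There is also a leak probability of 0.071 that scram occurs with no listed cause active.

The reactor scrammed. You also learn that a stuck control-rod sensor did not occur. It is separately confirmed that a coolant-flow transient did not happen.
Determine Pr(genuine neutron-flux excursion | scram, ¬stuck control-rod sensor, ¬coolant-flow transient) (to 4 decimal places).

Pr(genuine neutron-flux excursion | scram, ¬stuck control-rod sensor, ¬coolant-flow transient) ≈ 0.5419

Under noisy-OR, P(scram | causes) = 1 − (1−0.071)·∏(1−qᵢ) over the active causes.
Weight on genuine neutron-flux excursion=true, given the evidence: 0.790975·0.096 = 0.075934
The normalizing constant is 0.071·0.904 + 0.790975·0.096 = 0.140118
P(genuine neutron-flux excursion | scram, ¬stuck control-rod sensor, ¬coolant-flow transient) = 0.075934/0.140118 ≈ 0.5419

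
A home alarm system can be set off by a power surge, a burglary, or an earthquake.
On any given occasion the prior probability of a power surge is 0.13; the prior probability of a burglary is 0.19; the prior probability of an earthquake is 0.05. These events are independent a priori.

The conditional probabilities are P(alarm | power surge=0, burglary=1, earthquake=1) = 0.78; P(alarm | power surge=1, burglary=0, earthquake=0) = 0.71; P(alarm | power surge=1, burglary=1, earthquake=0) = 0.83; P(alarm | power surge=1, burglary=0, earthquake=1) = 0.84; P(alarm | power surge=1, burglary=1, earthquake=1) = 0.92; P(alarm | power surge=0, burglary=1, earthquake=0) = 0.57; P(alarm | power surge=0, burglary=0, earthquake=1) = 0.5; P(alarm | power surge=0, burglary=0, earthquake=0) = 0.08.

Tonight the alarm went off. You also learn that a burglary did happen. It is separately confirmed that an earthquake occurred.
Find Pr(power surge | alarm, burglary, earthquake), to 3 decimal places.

Pr(power surge | alarm, burglary, earthquake) ≈ 0.150

For the numerator, keep only power surge=true terms: 0.92·0.13 = 0.119600
Normalizer over all consistent configurations: 0.78·0.87 + 0.92·0.13 = 0.798200
P(power surge | alarm, burglary, earthquake) = 0.119600/0.798200 ≈ 0.150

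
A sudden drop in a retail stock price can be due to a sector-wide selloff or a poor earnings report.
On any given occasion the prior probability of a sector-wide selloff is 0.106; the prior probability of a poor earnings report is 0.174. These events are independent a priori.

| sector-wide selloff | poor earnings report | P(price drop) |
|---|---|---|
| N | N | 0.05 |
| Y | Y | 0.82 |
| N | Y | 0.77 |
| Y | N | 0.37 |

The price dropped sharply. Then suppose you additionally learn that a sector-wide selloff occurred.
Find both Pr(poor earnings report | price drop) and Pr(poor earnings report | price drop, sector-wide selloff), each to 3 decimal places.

Pr(poor earnings report | price drop) ≈ 0.661; Pr(poor earnings report | price drop, sector-wide selloff) ≈ 0.318

For the numerator, keep only poor earnings report=true terms: 0.119778 + 0.015124 = 0.134902
Denominator P(price drop): 0.05×0.894×0.826 + 0.77×0.894×0.174 + 0.37×0.106×0.826 + 0.82×0.106×0.174 = 0.204220
P(poor earnings report | price drop) = 0.134902/0.204220 ≈ 0.661

Now also conditioning on sector-wide selloff=true:
Sum P(price drop|·) weighted by the priors over both values of poor earnings report:
  P(price drop | sector-wide selloff) = 0.37·0.826 + 0.82·0.174
        = 0.305620 + 0.142680 = 0.448300
The terms with poor earnings report present sum to 0.142680, so
  P(poor earnings report | price drop, sector-wide selloff) = 0.142680 / 0.448300 ≈ 0.318
Conditioning on sector-wide selloff lowers the posterior on poor earnings report: the classic explaining-away effect in a common-effect structure.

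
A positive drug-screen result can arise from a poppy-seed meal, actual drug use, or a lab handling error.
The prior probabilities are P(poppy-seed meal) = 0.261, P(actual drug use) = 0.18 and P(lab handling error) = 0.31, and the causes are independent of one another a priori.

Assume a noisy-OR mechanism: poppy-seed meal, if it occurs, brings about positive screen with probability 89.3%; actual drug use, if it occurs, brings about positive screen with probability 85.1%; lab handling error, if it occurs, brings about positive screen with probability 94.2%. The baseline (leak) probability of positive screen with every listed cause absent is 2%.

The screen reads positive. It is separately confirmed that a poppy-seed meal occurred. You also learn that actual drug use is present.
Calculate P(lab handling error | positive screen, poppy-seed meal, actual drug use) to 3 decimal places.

Under noisy-OR, P(positive screen | causes) = 1 − (1−0.02)·∏(1−qᵢ) over the active causes.
By total probability over both values of lab handling error:
  P(positive screen | poppy-seed meal, actual drug use) = 0.984376·0.69 + 0.999094·0.31
        = 0.679219 + 0.309719 = 0.988938
Configurations with lab handling error contribute 0.309719, so
  P(lab handling error | positive screen, poppy-seed meal, actual drug use) = 0.309719 / 0.988938 ≈ 0.313

P(lab handling error | positive screen, poppy-seed meal, actual drug use) ≈ 0.313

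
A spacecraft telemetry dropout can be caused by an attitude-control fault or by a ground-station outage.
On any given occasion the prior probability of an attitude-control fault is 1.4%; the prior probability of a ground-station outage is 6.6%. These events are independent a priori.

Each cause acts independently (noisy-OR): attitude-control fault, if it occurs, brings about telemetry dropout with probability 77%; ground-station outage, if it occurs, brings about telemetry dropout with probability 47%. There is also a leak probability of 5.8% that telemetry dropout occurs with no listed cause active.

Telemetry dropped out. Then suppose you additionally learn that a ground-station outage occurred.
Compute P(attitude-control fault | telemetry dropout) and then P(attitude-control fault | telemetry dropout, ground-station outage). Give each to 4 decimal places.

Under noisy-OR, P(telemetry dropout | causes) = 1 − (1−0.058)·∏(1−qᵢ) over the active causes.
Enumerate the 4 (attitude-control fault, ground-station outage) configurations and weight by the priors:
  P(telemetry dropout) = 0.058×0.986×0.934 + 0.50074×0.986×0.066 + 0.78334×0.014×0.934 + 0.88517×0.014×0.066
        = 0.053414 + 0.032586 + 0.010243 + 0.000818 = 0.097061
The terms with attitude-control fault present sum to 0.011061, so
  P(attitude-control fault | telemetry dropout) = 0.011061 / 0.097061 ≈ 0.1140

With the extra evidence:
For the numerator, keep only attitude-control fault=true terms: 0.88517*0.014 = 0.012392
The normalizing constant is 0.50074*0.986 + 0.88517*0.014 = 0.506122
P(attitude-control fault | telemetry dropout, ground-station outage) = 0.012392/0.506122 ≈ 0.0245

P(attitude-control fault | telemetry dropout) ≈ 0.1140; P(attitude-control fault | telemetry dropout, ground-station outage) ≈ 0.0245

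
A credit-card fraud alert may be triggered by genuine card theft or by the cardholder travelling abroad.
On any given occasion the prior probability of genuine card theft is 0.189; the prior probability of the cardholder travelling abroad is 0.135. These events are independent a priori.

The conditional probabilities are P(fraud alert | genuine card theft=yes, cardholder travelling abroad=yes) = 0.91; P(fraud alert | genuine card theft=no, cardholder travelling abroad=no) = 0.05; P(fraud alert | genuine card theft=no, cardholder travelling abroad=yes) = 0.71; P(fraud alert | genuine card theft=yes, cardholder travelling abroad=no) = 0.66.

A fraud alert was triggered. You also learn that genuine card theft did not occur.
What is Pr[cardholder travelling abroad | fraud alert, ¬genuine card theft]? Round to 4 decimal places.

For the numerator, keep only cardholder travelling abroad=true terms: 0.71*0.135 = 0.095850
Denominator P(fraud alert | ¬genuine card theft): 0.05*0.865 + 0.71*0.135 = 0.139100
Posterior = 0.095850 / 0.139100 ≈ 0.6891

Pr[cardholder travelling abroad | fraud alert, ¬genuine card theft] ≈ 0.6891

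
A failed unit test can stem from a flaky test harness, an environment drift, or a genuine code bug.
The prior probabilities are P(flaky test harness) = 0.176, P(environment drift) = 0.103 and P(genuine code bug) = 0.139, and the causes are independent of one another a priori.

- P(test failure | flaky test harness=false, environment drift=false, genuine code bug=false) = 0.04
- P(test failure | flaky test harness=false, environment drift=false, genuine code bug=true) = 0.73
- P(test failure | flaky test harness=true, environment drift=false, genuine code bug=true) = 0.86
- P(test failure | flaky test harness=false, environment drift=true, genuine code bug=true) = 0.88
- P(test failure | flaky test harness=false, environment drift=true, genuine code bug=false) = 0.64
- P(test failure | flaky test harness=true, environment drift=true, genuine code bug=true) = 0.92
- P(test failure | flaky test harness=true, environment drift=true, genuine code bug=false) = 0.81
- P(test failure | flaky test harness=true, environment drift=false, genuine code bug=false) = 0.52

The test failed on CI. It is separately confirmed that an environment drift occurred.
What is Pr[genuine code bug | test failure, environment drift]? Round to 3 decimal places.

P(test failure | environment drift) = 0.64·0.824·0.861 + 0.88·0.824·0.139 + 0.81·0.176·0.861 + 0.92·0.176·0.139 = 0.454057 + 0.100792 + 0.122744 + 0.022507 = 0.700100
The genuine code bug-present share is 0.100792 + 0.022507 = 0.123299.
P(genuine code bug | test failure, environment drift) = 0.123299 / 0.700100 ≈ 0.176

Pr[genuine code bug | test failure, environment drift] ≈ 0.176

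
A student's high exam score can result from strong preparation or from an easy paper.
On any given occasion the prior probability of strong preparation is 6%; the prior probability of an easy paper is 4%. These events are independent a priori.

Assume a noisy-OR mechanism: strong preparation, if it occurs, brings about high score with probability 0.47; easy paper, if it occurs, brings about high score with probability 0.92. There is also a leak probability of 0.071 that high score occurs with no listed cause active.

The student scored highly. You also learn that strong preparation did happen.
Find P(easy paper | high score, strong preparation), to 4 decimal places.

P(easy paper | high score, strong preparation) ≈ 0.0731

Under noisy-OR, P(high score | causes) = 1 − (1−0.071)·∏(1−qᵢ) over the active causes.
P(high score | strong preparation) = 0.50763×0.96 + 0.96061×0.04 = 0.487325 + 0.038424 = 0.525749
Of this, 0.038424 comes from 0.96061×0.04 (the easy paper=true cases).
So P(easy paper | high score, strong preparation) = 0.038424/0.525749 ≈ 0.0731.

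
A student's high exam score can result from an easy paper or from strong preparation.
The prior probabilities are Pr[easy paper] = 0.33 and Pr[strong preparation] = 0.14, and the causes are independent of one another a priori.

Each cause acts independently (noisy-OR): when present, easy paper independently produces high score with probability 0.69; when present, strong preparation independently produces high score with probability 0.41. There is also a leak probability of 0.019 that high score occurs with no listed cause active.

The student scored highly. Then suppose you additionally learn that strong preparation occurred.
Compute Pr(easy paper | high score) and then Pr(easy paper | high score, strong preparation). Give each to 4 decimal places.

Pr(easy paper | high score) ≈ 0.8235; Pr(easy paper | high score, strong preparation) ≈ 0.4897

Under noisy-OR, P(high score | causes) = 1 − (1−0.019)·∏(1−qᵢ) over the active causes.
Weight on easy paper=true, given the evidence: 0.197494 + 0.037911 = 0.235405
The normalizing constant is 0.019*0.67*0.86 + 0.42121*0.67*0.14 + 0.69589*0.33*0.86 + 0.820575*0.33*0.14 = 0.285862
Posterior = 0.235405 / 0.285862 ≈ 0.8235

With the extra evidence:
P(high score | strong preparation) = 0.42121*0.67 + 0.820575*0.33 = 0.282211 + 0.270790 = 0.553001
The easy paper-present share is 0.820575*0.33 = 0.270790.
P(easy paper | high score, strong preparation) = 0.270790 / 0.553001 ≈ 0.4897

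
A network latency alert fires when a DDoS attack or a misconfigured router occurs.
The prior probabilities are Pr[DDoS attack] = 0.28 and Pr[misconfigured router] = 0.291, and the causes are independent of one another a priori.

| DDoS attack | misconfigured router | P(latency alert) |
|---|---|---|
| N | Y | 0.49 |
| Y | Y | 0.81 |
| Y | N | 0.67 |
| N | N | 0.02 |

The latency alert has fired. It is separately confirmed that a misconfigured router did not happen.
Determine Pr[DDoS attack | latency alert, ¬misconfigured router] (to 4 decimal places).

Weight on DDoS attack=true, given the evidence: 0.67×0.28 = 0.187600
The normalizing constant is 0.02×0.72 + 0.67×0.28 = 0.202000
Posterior = 0.187600 / 0.202000 ≈ 0.9287

Pr[DDoS attack | latency alert, ¬misconfigured router] ≈ 0.9287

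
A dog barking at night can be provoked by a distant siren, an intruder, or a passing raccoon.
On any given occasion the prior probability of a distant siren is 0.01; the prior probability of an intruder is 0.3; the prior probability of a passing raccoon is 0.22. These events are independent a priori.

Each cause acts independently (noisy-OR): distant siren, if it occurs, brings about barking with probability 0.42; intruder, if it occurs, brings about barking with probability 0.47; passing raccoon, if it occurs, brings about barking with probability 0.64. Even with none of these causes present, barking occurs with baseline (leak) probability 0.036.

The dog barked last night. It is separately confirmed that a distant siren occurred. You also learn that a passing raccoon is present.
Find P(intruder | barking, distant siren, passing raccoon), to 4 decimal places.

P(intruder | barking, distant siren, passing raccoon) ≈ 0.3240

Under noisy-OR, P(barking | causes) = 1 − (1−0.036)·∏(1−qᵢ) over the active causes.
P(barking | distant siren, passing raccoon) = 0.798717*0.7 + 0.89332*0.3 = 0.559102 + 0.267996 = 0.827098
Of this, 0.267996 comes from 0.89332*0.3 (the intruder=true cases).
So P(intruder | barking, distant siren, passing raccoon) = 0.267996/0.827098 ≈ 0.3240.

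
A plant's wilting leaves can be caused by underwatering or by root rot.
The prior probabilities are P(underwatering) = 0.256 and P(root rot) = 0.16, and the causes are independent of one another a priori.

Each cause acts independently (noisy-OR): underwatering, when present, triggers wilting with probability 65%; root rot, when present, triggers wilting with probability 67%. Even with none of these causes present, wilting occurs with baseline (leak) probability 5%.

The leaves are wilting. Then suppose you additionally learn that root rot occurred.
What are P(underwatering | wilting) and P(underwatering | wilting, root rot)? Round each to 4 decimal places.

Under noisy-OR, P(wilting | causes) = 1 − (1−0.05)·∏(1−qᵢ) over the active causes.
P(wilting) = 0.05*0.744*0.84 + 0.6865*0.744*0.16 + 0.6675*0.256*0.84 + 0.890275*0.256*0.16 = 0.031248 + 0.081721 + 0.143539 + 0.036466 = 0.292974
Restricting to configurations with underwatering present: 0.143539 + 0.036466 = 0.180005.
So P(underwatering | wilting) = 0.180005/0.292974 ≈ 0.6144.

With the extra evidence:
Numerator (weight on configurations with underwatering): 0.890275*0.256 = 0.227910
Normalizer over all consistent configurations: 0.6865*0.744 + 0.890275*0.256 = 0.738666
P(underwatering | wilting, root rot) = 0.227910/0.738666 ≈ 0.3085
This is intercausal reasoning (explaining away): once root rot accounts for the wilting, underwatering becomes less likely.

P(underwatering | wilting) ≈ 0.6144; P(underwatering | wilting, root rot) ≈ 0.3085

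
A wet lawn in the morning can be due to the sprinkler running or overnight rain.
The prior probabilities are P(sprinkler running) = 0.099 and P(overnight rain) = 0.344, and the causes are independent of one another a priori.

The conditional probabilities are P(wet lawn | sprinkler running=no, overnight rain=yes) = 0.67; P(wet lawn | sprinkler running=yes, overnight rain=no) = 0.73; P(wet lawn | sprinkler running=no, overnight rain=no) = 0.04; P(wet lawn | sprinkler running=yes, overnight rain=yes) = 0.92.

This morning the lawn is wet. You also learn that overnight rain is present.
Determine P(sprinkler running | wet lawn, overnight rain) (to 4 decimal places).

For the numerator, keep only sprinkler running=true terms: 0.92·0.099 = 0.091080
Normalizer over all consistent configurations: 0.67·0.901 + 0.92·0.099 = 0.694750
Posterior = 0.091080 / 0.694750 ≈ 0.1311

P(sprinkler running | wet lawn, overnight rain) ≈ 0.1311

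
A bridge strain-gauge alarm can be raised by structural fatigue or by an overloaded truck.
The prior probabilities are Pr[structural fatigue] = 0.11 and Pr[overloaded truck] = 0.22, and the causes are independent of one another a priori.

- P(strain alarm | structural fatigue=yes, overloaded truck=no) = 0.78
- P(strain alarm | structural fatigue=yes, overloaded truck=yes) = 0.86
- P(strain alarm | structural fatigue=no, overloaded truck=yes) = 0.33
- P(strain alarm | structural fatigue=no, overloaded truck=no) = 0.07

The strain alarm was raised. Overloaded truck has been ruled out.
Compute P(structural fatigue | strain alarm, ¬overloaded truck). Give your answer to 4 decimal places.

By total probability over both values of structural fatigue:
  P(strain alarm | ¬overloaded truck) = 0.07*0.89 + 0.78*0.11
        = 0.062300 + 0.085800 = 0.148100
Configurations with structural fatigue contribute 0.085800, so
  P(structural fatigue | strain alarm, ¬overloaded truck) = 0.085800 / 0.148100 ≈ 0.5793

P(structural fatigue | strain alarm, ¬overloaded truck) ≈ 0.5793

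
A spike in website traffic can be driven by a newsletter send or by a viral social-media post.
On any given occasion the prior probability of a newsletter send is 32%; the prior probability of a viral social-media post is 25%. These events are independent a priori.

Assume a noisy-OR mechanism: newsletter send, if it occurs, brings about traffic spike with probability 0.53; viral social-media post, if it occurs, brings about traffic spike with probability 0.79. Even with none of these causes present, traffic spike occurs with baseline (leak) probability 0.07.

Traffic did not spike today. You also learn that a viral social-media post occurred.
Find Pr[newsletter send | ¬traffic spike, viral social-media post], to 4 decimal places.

Pr[newsletter send | ¬traffic spike, viral social-media post] ≈ 0.1811

Under noisy-OR, P(traffic spike | causes) = 1 − (1−0.07)·∏(1−qᵢ) over the active causes.
For the numerator, keep only newsletter send=true terms: 0.091791·0.32 = 0.029373
Normalizer over all consistent configurations: 0.1953·0.68 + 0.091791·0.32 = 0.162177
P(newsletter send | ¬traffic spike, viral social-media post) = 0.029373/0.162177 ≈ 0.1811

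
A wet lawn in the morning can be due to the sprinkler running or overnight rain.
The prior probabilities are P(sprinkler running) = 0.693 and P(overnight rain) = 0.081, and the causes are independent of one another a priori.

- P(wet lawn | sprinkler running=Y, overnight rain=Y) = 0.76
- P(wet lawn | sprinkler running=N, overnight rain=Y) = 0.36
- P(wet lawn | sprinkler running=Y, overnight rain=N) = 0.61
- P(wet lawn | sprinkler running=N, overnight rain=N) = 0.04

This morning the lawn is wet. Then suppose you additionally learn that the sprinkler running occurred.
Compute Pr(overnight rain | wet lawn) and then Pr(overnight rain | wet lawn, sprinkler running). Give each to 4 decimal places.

Pr(overnight rain | wet lawn) ≈ 0.1143; Pr(overnight rain | wet lawn, sprinkler running) ≈ 0.0989

Numerator (weight on configurations with overnight rain): 0.008952 + 0.042661 = 0.051613
The normalizing constant is 0.04×0.307×0.919 + 0.36×0.307×0.081 + 0.61×0.693×0.919 + 0.76×0.693×0.081 = 0.451387
Posterior = 0.051613 / 0.451387 ≈ 0.1143

Now condition on the additional information:
P(wet lawn | sprinkler running) = 0.61·0.919 + 0.76·0.081 = 0.560590 + 0.061560 = 0.622150
The overnight rain-present share is 0.76·0.081 = 0.061560.
So P(overnight rain | wet lawn, sprinkler running) = 0.061560/0.622150 ≈ 0.0989.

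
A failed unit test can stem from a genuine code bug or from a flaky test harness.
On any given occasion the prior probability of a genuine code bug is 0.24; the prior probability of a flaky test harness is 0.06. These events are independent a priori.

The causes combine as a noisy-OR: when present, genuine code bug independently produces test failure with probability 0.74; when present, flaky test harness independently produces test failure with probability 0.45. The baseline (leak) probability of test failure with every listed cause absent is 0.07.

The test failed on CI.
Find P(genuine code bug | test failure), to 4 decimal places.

P(genuine code bug | test failure) ≈ 0.7174

Under noisy-OR, P(test failure | causes) = 1 − (1−0.07)·∏(1−qᵢ) over the active causes.
P(test failure) = 0.07·0.76·0.94 + 0.4885·0.76·0.06 + 0.7582·0.24·0.94 + 0.86701·0.24·0.06 = 0.050008 + 0.022276 + 0.171050 + 0.012485 = 0.255819
Of this, 0.183535 comes from 0.171050 + 0.012485 (the genuine code bug=true cases).
So P(genuine code bug | test failure) = 0.183535/0.255819 ≈ 0.7174.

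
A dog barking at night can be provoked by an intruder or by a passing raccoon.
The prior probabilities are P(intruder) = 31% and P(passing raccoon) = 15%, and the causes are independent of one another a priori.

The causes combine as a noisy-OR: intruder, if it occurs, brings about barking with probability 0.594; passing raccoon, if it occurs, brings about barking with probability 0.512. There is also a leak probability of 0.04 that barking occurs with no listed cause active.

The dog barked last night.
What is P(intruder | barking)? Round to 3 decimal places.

P(intruder | barking) ≈ 0.717

Under noisy-OR, P(barking | causes) = 1 − (1−0.04)·∏(1−qᵢ) over the active causes.
For the numerator, keep only intruder=true terms: 0.160798 + 0.037656 = 0.198454
The normalizing constant is 0.04·0.69·0.85 + 0.53152·0.69·0.15 + 0.61024·0.31·0.85 + 0.809797·0.31·0.15 = 0.276926
P(intruder | barking) = 0.198454/0.276926 ≈ 0.717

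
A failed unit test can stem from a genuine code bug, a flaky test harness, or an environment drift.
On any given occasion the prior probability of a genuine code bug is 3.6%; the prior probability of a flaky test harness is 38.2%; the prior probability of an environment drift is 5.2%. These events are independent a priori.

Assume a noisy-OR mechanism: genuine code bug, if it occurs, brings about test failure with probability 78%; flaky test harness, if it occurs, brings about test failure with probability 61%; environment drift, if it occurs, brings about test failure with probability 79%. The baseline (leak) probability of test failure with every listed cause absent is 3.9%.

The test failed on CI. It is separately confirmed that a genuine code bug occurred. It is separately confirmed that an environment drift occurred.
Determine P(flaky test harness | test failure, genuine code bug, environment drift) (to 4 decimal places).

P(flaky test harness | test failure, genuine code bug, environment drift) ≈ 0.3886

Under noisy-OR, P(test failure | causes) = 1 − (1−0.039)·∏(1−qᵢ) over the active causes.
For the numerator, keep only flaky test harness=true terms: 0.982685×0.382 = 0.375386
The normalizing constant is 0.955602×0.618 + 0.982685×0.382 = 0.965948
P(flaky test harness | test failure, genuine code bug, environment drift) = 0.375386/0.965948 ≈ 0.3886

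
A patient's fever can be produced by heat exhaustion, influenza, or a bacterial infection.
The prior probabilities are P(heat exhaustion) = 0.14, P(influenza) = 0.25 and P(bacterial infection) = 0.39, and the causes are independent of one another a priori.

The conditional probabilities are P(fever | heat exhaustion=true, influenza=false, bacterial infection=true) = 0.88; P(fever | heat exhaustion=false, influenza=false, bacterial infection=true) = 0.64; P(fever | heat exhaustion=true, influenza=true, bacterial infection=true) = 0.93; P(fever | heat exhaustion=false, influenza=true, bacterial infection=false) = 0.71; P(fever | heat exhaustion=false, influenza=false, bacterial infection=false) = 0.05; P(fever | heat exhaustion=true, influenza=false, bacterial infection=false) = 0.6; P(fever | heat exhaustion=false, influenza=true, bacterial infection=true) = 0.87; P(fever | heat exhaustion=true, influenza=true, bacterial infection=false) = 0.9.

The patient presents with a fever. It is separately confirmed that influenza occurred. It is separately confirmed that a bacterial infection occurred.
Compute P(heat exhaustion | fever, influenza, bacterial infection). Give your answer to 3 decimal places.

P(heat exhaustion | fever, influenza, bacterial infection) ≈ 0.148

Sum P(fever|·) weighted by the priors over both values of heat exhaustion:
  P(fever | influenza, bacterial infection) = 0.87×0.86 + 0.93×0.14
        = 0.748200 + 0.130200 = 0.878400
Configurations with heat exhaustion contribute 0.130200, so
  P(heat exhaustion | fever, influenza, bacterial infection) = 0.130200 / 0.878400 ≈ 0.148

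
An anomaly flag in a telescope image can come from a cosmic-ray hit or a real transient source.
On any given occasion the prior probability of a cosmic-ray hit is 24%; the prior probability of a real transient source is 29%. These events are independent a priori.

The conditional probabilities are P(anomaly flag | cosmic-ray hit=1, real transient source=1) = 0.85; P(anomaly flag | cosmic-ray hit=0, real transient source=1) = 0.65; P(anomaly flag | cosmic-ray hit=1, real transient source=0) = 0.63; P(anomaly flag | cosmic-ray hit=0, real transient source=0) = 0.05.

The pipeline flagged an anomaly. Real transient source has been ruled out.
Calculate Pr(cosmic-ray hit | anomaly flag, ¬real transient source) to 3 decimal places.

Pr(cosmic-ray hit | anomaly flag, ¬real transient source) ≈ 0.799

By total probability over both values of cosmic-ray hit:
  P(anomaly flag | ¬real transient source) = 0.05*0.76 + 0.63*0.24
        = 0.038000 + 0.151200 = 0.189200
The terms with cosmic-ray hit present sum to 0.151200, so
  P(cosmic-ray hit | anomaly flag, ¬real transient source) = 0.151200 / 0.189200 ≈ 0.799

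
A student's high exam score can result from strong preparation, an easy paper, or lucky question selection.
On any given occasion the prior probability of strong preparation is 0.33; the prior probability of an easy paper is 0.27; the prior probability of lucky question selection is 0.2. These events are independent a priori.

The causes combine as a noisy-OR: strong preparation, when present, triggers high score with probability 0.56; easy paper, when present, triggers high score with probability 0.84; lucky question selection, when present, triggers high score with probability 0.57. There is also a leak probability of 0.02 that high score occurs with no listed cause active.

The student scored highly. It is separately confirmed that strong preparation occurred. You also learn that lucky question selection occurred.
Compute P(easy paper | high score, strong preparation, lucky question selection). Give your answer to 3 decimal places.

Under noisy-OR, P(high score | causes) = 1 − (1−0.02)·∏(1−qᵢ) over the active causes.
By total probability over both values of easy paper:
  P(high score | strong preparation, lucky question selection) = 0.814584*0.73 + 0.970333*0.27
        = 0.594646 + 0.261990 = 0.856636
The terms with easy paper present sum to 0.261990, so
  P(easy paper | high score, strong preparation, lucky question selection) = 0.261990 / 0.856636 ≈ 0.306

P(easy paper | high score, strong preparation, lucky question selection) ≈ 0.306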